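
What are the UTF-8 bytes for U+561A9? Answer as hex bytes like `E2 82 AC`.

U+561A9 = 0x561A9 = 352681 decimal. In range U+10000–U+10FFFF → 4-byte form: 11110xxx 10xxxxxx 10xxxxxx 10xxxxxx.
Binary (21 bits): 001010110000110101001.
Split 3+6+6+6: 001 | 010110 | 000110 | 101001.
Byte 1: 11110001 = 0xF1.
Byte 2: 10010110 = 0x96.
Byte 3: 10000110 = 0x86.
Byte 4: 10101001 = 0xA9.

F1 96 86 A9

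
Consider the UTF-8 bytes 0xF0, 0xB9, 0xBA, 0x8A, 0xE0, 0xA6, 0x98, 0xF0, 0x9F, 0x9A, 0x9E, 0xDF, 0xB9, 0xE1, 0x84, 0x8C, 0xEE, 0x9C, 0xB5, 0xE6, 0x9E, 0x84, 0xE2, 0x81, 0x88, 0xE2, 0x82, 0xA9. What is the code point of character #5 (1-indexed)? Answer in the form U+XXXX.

Offset 0: leading byte 0xF0 = 11110000 → 4-byte char #1 = F0 B9 BA 8A.
Offset 4: leading byte 0xE0 = 11100000 → 3-byte char #2 = E0 A6 98.
Offset 7: leading byte 0xF0 = 11110000 → 4-byte char #3 = F0 9F 9A 9E.
Offset 11: leading byte 0xDF = 11011111 → 2-byte char #4 = DF B9.
Offset 13: leading byte 0xE1 = 11100001 → 3-byte char #5 = E1 84 8C.
Leading byte 0xE1 = 11100001 matches 1110xxxx → 3-byte sequence.
Byte 1: 0xE1 = 11100001, payload 0001 (4 bits).
Byte 2: 0x84 = 10000100 (10xxxxxx ✓), payload 000100.
Byte 3: 0x8C = 10001100 (10xxxxxx ✓), payload 001100.
Concatenate: 0001000100001100 = 0x110C (16 bits → U+110C).

U+110C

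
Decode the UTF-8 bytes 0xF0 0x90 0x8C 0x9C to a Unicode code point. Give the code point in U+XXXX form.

U+1031C

Leading byte 0xF0 = 11110000 matches 11110xxx → 4-byte sequence.
Byte 1: 0xF0 = 11110000, payload 000 (3 bits).
Byte 2: 0x90 = 10010000 (10xxxxxx ✓), payload 010000.
Byte 3: 0x8C = 10001100 (10xxxxxx ✓), payload 001100.
Byte 4: 0x9C = 10011100 (10xxxxxx ✓), payload 011100.
Concatenate: 000010000001100011100 = 0x1031C (21 bits → U+1031C).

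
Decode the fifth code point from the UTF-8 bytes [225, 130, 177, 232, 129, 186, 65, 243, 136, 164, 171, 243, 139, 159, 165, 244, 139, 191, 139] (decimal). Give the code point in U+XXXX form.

Offset 0: leading byte 0xE1 = 11100001 → 3-byte char #1 = E1 82 B1.
Offset 3: leading byte 0xE8 = 11101000 → 3-byte char #2 = E8 81 BA.
Offset 6: leading byte 0x41 = 01000001 → 1-byte char #3 = 41.
Offset 7: leading byte 0xF3 = 11110011 → 4-byte char #4 = F3 88 A4 AB.
Offset 11: leading byte 0xF3 = 11110011 → 4-byte char #5 = F3 8B 9F A5.
Leading byte 0xF3 = 11110011 matches 11110xxx → 4-byte sequence.
Byte 1: 0xF3 = 11110011, payload 011 (3 bits).
Byte 2: 0x8B = 10001011 (10xxxxxx ✓), payload 001011.
Byte 3: 0x9F = 10011111 (10xxxxxx ✓), payload 011111.
Byte 4: 0xA5 = 10100101 (10xxxxxx ✓), payload 100101.
Concatenate: 011001011011111100101 = 0xCB7E5 (21 bits → U+CB7E5).

U+CB7E5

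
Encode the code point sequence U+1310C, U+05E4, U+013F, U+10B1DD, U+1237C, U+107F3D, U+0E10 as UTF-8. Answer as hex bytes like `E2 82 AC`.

U+1310C: 4-byte form → F0 93 84 8C.
U+05E4: 2-byte form → D7 A4.
U+013F: 2-byte form → C4 BF.
U+10B1DD: 4-byte form → F4 8B 87 9D.
U+1237C: 4-byte form → F0 92 8D BC.
U+107F3D: 4-byte form → F4 87 BC BD.
U+0E10: 3-byte form → E0 B8 90.
Concatenated (23 bytes): F0 93 84 8C D7 A4 C4 BF F4 8B 87 9D F0 92 8D BC F4 87 BC BD E0 B8 90.

F0 93 84 8C D7 A4 C4 BF F4 8B 87 9D F0 92 8D BC F4 87 BC BD E0 B8 90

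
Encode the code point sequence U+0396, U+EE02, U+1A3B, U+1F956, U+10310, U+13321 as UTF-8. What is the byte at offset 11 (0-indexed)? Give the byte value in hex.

U+0396 → 2-byte form CE 96 at offsets 0–1.
U+EE02 → 3-byte form EE B8 82 at offsets 2–4.
U+1A3B → 3-byte form E1 A8 BB at offsets 5–7.
U+1F956 → 4-byte form F0 9F A5 96 at offsets 8–11.
Offset 11 falls in char 4's range; it's byte 4 of F0 9F A5 96 = 0x96.

0x96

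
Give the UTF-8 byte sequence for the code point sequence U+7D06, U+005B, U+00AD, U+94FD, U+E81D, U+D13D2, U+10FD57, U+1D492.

U+7D06: 3-byte form → E7 B4 86.
U+005B: 1-byte form → 5B.
U+00AD: 2-byte form → C2 AD.
U+94FD: 3-byte form → E9 93 BD.
U+E81D: 3-byte form → EE A0 9D.
U+D13D2: 4-byte form → F3 91 8F 92.
U+10FD57: 4-byte form → F4 8F B5 97.
U+1D492: 4-byte form → F0 9D 92 92.
Concatenated (24 bytes): E7 B4 86 5B C2 AD E9 93 BD EE A0 9D F3 91 8F 92 F4 8F B5 97 F0 9D 92 92.

E7 B4 86 5B C2 AD E9 93 BD EE A0 9D F3 91 8F 92 F4 8F B5 97 F0 9D 92 92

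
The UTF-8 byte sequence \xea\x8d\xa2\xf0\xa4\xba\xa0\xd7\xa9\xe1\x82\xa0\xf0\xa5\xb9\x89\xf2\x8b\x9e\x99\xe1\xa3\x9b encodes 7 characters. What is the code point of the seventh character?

U+18DB

Offset 0: leading byte 0xEA = 11101010 → 3-byte char #1 = EA 8D A2.
Offset 3: leading byte 0xF0 = 11110000 → 4-byte char #2 = F0 A4 BA A0.
Offset 7: leading byte 0xD7 = 11010111 → 2-byte char #3 = D7 A9.
Offset 9: leading byte 0xE1 = 11100001 → 3-byte char #4 = E1 82 A0.
Offset 12: leading byte 0xF0 = 11110000 → 4-byte char #5 = F0 A5 B9 89.
Offset 16: leading byte 0xF2 = 11110010 → 4-byte char #6 = F2 8B 9E 99.
Offset 20: leading byte 0xE1 = 11100001 → 3-byte char #7 = E1 A3 9B.
Leading byte 0xE1 = 11100001 matches 1110xxxx → 3-byte sequence.
Byte 1: 0xE1 = 11100001, payload 0001 (4 bits).
Byte 2: 0xA3 = 10100011 (10xxxxxx ✓), payload 100011.
Byte 3: 0x9B = 10011011 (10xxxxxx ✓), payload 011011.
Concatenate: 0001100011011011 = 0x18DB (16 bits → U+18DB).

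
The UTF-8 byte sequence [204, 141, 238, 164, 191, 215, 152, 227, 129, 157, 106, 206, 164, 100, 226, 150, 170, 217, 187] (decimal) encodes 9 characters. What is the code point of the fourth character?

Offset 0: leading byte 0xCC = 11001100 → 2-byte char #1 = CC 8D.
Offset 2: leading byte 0xEE = 11101110 → 3-byte char #2 = EE A4 BF.
Offset 5: leading byte 0xD7 = 11010111 → 2-byte char #3 = D7 98.
Offset 7: leading byte 0xE3 = 11100011 → 3-byte char #4 = E3 81 9D.
Leading byte 0xE3 = 11100011 matches 1110xxxx → 3-byte sequence.
Byte 1: 0xE3 = 11100011, payload 0011 (4 bits).
Byte 2: 0x81 = 10000001 (10xxxxxx ✓), payload 000001.
Byte 3: 0x9D = 10011101 (10xxxxxx ✓), payload 011101.
Concatenate: 0011000001011101 = 0x305D (16 bits → U+305D).

U+305D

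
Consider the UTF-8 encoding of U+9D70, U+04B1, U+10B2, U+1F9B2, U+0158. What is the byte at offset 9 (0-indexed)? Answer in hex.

U+9D70 → 3-byte form E9 B5 B0 at offsets 0–2.
U+04B1 → 2-byte form D2 B1 at offsets 3–4.
U+10B2 → 3-byte form E1 82 B2 at offsets 5–7.
U+1F9B2 → 4-byte form F0 9F A6 B2 at offsets 8–11.
Offset 9 falls in char 4's range; it's byte 2 of F0 9F A6 B2 = 0x9F.

0x9F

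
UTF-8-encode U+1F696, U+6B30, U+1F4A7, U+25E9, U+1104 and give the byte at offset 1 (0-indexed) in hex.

U+1F696 → 4-byte form F0 9F 9A 96 at offsets 0–3.
Offset 1 falls in char 1's range; it's byte 2 of F0 9F 9A 96 = 0x9F.

0x9F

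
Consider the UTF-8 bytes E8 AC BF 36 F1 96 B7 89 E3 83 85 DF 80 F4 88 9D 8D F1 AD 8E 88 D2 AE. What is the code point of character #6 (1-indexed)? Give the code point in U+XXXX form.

U+10874D

Offset 0: leading byte 0xE8 = 11101000 → 3-byte char #1 = E8 AC BF.
Offset 3: leading byte 0x36 = 00110110 → 1-byte char #2 = 36.
Offset 4: leading byte 0xF1 = 11110001 → 4-byte char #3 = F1 96 B7 89.
Offset 8: leading byte 0xE3 = 11100011 → 3-byte char #4 = E3 83 85.
Offset 11: leading byte 0xDF = 11011111 → 2-byte char #5 = DF 80.
Offset 13: leading byte 0xF4 = 11110100 → 4-byte char #6 = F4 88 9D 8D.
Leading byte 0xF4 = 11110100 matches 11110xxx → 4-byte sequence.
Byte 1: 0xF4 = 11110100, payload 100 (3 bits).
Byte 2: 0x88 = 10001000 (10xxxxxx ✓), payload 001000.
Byte 3: 0x9D = 10011101 (10xxxxxx ✓), payload 011101.
Byte 4: 0x8D = 10001101 (10xxxxxx ✓), payload 001101.
Concatenate: 100001000011101001101 = 0x10874D (21 bits → U+10874D).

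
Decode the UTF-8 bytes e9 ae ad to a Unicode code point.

Leading byte 0xE9 = 11101001 matches 1110xxxx → 3-byte sequence.
Byte 1: 0xE9 = 11101001, payload 1001 (4 bits).
Byte 2: 0xAE = 10101110 (10xxxxxx ✓), payload 101110.
Byte 3: 0xAD = 10101101 (10xxxxxx ✓), payload 101101.
Concatenate: 1001101110101101 = 0x9BAD (16 bits → U+9BAD).

U+9BAD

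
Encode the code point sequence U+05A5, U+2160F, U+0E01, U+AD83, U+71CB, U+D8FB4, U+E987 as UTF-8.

U+05A5: 2-byte form → D6 A5.
U+2160F: 4-byte form → F0 A1 98 8F.
U+0E01: 3-byte form → E0 B8 81.
U+AD83: 3-byte form → EA B6 83.
U+71CB: 3-byte form → E7 87 8B.
U+D8FB4: 4-byte form → F3 98 BE B4.
U+E987: 3-byte form → EE A6 87.
Concatenated (22 bytes): D6 A5 F0 A1 98 8F E0 B8 81 EA B6 83 E7 87 8B F3 98 BE B4 EE A6 87.

D6 A5 F0 A1 98 8F E0 B8 81 EA B6 83 E7 87 8B F3 98 BE B4 EE A6 87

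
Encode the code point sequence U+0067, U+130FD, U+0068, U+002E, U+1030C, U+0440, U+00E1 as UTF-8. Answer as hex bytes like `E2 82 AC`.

U+0067: 1-byte form → 67.
U+130FD: 4-byte form → F0 93 83 BD.
U+0068: 1-byte form → 68.
U+002E: 1-byte form → 2E.
U+1030C: 4-byte form → F0 90 8C 8C.
U+0440: 2-byte form → D1 80.
U+00E1: 2-byte form → C3 A1.
Concatenated (15 bytes): 67 F0 93 83 BD 68 2E F0 90 8C 8C D1 80 C3 A1.

67 F0 93 83 BD 68 2E F0 90 8C 8C D1 80 C3 A1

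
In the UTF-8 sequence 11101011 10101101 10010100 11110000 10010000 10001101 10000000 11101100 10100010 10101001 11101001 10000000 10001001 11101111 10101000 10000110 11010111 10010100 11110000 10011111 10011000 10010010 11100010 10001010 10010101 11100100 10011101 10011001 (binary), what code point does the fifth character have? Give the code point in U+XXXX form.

Offset 0: leading byte 0xEB = 11101011 → 3-byte char #1 = EB AD 94.
Offset 3: leading byte 0xF0 = 11110000 → 4-byte char #2 = F0 90 8D 80.
Offset 7: leading byte 0xEC = 11101100 → 3-byte char #3 = EC A2 A9.
Offset 10: leading byte 0xE9 = 11101001 → 3-byte char #4 = E9 80 89.
Offset 13: leading byte 0xEF = 11101111 → 3-byte char #5 = EF A8 86.
Leading byte 0xEF = 11101111 matches 1110xxxx → 3-byte sequence.
Byte 1: 0xEF = 11101111, payload 1111 (4 bits).
Byte 2: 0xA8 = 10101000 (10xxxxxx ✓), payload 101000.
Byte 3: 0x86 = 10000110 (10xxxxxx ✓), payload 000110.
Concatenate: 1111101000000110 = 0xFA06 (16 bits → U+FA06).

U+FA06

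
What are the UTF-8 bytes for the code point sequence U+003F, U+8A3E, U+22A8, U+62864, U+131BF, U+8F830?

3F E8 A8 BE E2 8A A8 F1 A2 A1 A4 F0 93 86 BF F2 8F A0 B0

U+003F: 1-byte form → 3F.
U+8A3E: 3-byte form → E8 A8 BE.
U+22A8: 3-byte form → E2 8A A8.
U+62864: 4-byte form → F1 A2 A1 A4.
U+131BF: 4-byte form → F0 93 86 BF.
U+8F830: 4-byte form → F2 8F A0 B0.
Concatenated (19 bytes): 3F E8 A8 BE E2 8A A8 F1 A2 A1 A4 F0 93 86 BF F2 8F A0 B0.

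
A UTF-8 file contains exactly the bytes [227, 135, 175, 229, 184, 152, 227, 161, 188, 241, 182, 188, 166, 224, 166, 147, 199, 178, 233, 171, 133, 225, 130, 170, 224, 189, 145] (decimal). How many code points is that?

Byte at offset 0: 0xE3 = 11100011 → 3-byte char (#1). Advance 3.
Byte at offset 3: 0xE5 = 11100101 → 3-byte char (#2). Advance 3.
Byte at offset 6: 0xE3 = 11100011 → 3-byte char (#3). Advance 3.
Byte at offset 9: 0xF1 = 11110001 → 4-byte char (#4). Advance 4.
Byte at offset 13: 0xE0 = 11100000 → 3-byte char (#5). Advance 3.
Byte at offset 16: 0xC7 = 11000111 → 2-byte char (#6). Advance 2.
Byte at offset 18: 0xE9 = 11101001 → 3-byte char (#7). Advance 3.
Byte at offset 21: 0xE1 = 11100001 → 3-byte char (#8). Advance 3.
Byte at offset 24: 0xE0 = 11100000 → 3-byte char (#9). Advance 3.
Reached end at offset 27 after 9 code points.

9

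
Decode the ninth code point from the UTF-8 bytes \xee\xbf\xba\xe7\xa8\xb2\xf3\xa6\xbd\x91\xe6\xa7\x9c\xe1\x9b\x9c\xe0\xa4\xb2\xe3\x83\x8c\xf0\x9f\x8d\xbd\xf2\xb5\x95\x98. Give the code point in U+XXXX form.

Offset 0: leading byte 0xEE = 11101110 → 3-byte char #1 = EE BF BA.
Offset 3: leading byte 0xE7 = 11100111 → 3-byte char #2 = E7 A8 B2.
Offset 6: leading byte 0xF3 = 11110011 → 4-byte char #3 = F3 A6 BD 91.
Offset 10: leading byte 0xE6 = 11100110 → 3-byte char #4 = E6 A7 9C.
Offset 13: leading byte 0xE1 = 11100001 → 3-byte char #5 = E1 9B 9C.
Offset 16: leading byte 0xE0 = 11100000 → 3-byte char #6 = E0 A4 B2.
Offset 19: leading byte 0xE3 = 11100011 → 3-byte char #7 = E3 83 8C.
Offset 22: leading byte 0xF0 = 11110000 → 4-byte char #8 = F0 9F 8D BD.
Offset 26: leading byte 0xF2 = 11110010 → 4-byte char #9 = F2 B5 95 98.
Leading byte 0xF2 = 11110010 matches 11110xxx → 4-byte sequence.
Byte 1: 0xF2 = 11110010, payload 010 (3 bits).
Byte 2: 0xB5 = 10110101 (10xxxxxx ✓), payload 110101.
Byte 3: 0x95 = 10010101 (10xxxxxx ✓), payload 010101.
Byte 4: 0x98 = 10011000 (10xxxxxx ✓), payload 011000.
Concatenate: 010110101010101011000 = 0xB5558 (21 bits → U+B5558).

U+B5558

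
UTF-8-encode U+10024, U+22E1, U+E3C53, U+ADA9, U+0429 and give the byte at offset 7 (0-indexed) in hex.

U+10024 → 4-byte form F0 90 80 A4 at offsets 0–3.
U+22E1 → 3-byte form E2 8B A1 at offsets 4–6.
U+E3C53 → 4-byte form F3 A3 B1 93 at offsets 7–10.
Offset 7 falls in char 3's range; it's byte 1 of F3 A3 B1 93 = 0xF3.

0xF3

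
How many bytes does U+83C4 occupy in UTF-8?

U+83C4 = 0x83C4. UTF-8 uses 1 byte below 0x80, 2 below 0x800, 3 below 0x10000, 4 up to 0x10FFFF. 0x83C4 is in U+0800–U+FFFF → 3 bytes.

3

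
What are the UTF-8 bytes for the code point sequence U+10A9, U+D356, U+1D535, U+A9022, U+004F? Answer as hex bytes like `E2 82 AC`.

E1 82 A9 ED 8D 96 F0 9D 94 B5 F2 A9 80 A2 4F

U+10A9: 3-byte form → E1 82 A9.
U+D356: 3-byte form → ED 8D 96.
U+1D535: 4-byte form → F0 9D 94 B5.
U+A9022: 4-byte form → F2 A9 80 A2.
U+004F: 1-byte form → 4F.
Concatenated (15 bytes): E1 82 A9 ED 8D 96 F0 9D 94 B5 F2 A9 80 A2 4F.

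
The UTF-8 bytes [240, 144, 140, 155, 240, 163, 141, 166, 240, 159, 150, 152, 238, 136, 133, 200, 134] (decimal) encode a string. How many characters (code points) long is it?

Byte at offset 0: 0xF0 = 11110000 → 4-byte char (#1). Advance 4.
Byte at offset 4: 0xF0 = 11110000 → 4-byte char (#2). Advance 4.
Byte at offset 8: 0xF0 = 11110000 → 4-byte char (#3). Advance 4.
Byte at offset 12: 0xEE = 11101110 → 3-byte char (#4). Advance 3.
Byte at offset 15: 0xC8 = 11001000 → 2-byte char (#5). Advance 2.
Reached end at offset 17 after 5 code points.

5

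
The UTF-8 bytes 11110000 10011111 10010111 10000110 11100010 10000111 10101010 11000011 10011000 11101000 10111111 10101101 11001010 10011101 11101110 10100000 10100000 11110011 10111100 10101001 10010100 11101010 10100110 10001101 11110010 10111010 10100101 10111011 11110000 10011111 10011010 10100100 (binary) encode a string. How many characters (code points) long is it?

10

Byte at offset 0: 0xF0 = 11110000 → 4-byte char (#1). Advance 4.
Byte at offset 4: 0xE2 = 11100010 → 3-byte char (#2). Advance 3.
Byte at offset 7: 0xC3 = 11000011 → 2-byte char (#3). Advance 2.
Byte at offset 9: 0xE8 = 11101000 → 3-byte char (#4). Advance 3.
Byte at offset 12: 0xCA = 11001010 → 2-byte char (#5). Advance 2.
Byte at offset 14: 0xEE = 11101110 → 3-byte char (#6). Advance 3.
Byte at offset 17: 0xF3 = 11110011 → 4-byte char (#7). Advance 4.
Byte at offset 21: 0xEA = 11101010 → 3-byte char (#8). Advance 3.
Byte at offset 24: 0xF2 = 11110010 → 4-byte char (#9). Advance 4.
Byte at offset 28: 0xF0 = 11110000 → 4-byte char (#10). Advance 4.
Reached end at offset 32 after 10 code points.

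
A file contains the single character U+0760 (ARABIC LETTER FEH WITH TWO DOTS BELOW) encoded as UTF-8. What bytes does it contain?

U+0760 = 0x760 = 1888 decimal. In range U+0080–U+07FF → 2-byte form: 110xxxxx 10xxxxxx.
Binary (11 bits): 11101100000.
Split 5+6: 11101 | 100000.
Byte 1: 11011101 = 0xDD.
Byte 2: 10100000 = 0xA0.

DD A0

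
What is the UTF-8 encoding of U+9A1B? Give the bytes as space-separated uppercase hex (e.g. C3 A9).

U+9A1B = 0x9A1B = 39451 decimal. In range U+0800–U+FFFF → 3-byte form: 1110xxxx 10xxxxxx 10xxxxxx.
Binary (16 bits): 1001101000011011.
Split 4+6+6: 1001 | 101000 | 011011.
Byte 1: 11101001 = 0xE9.
Byte 2: 10101000 = 0xA8.
Byte 3: 10011011 = 0x9B.

E9 A8 9B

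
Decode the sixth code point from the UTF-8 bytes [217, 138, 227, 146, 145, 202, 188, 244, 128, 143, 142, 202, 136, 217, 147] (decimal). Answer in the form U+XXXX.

U+0653

Offset 0: leading byte 0xD9 = 11011001 → 2-byte char #1 = D9 8A.
Offset 2: leading byte 0xE3 = 11100011 → 3-byte char #2 = E3 92 91.
Offset 5: leading byte 0xCA = 11001010 → 2-byte char #3 = CA BC.
Offset 7: leading byte 0xF4 = 11110100 → 4-byte char #4 = F4 80 8F 8E.
Offset 11: leading byte 0xCA = 11001010 → 2-byte char #5 = CA 88.
Offset 13: leading byte 0xD9 = 11011001 → 2-byte char #6 = D9 93.
Leading byte 0xD9 = 11011001 matches 110xxxxx → 2-byte sequence.
Byte 1: 0xD9 = 11011001, payload 11001 (5 bits).
Byte 2: 0x93 = 10010011 (10xxxxxx ✓), payload 010011.
Concatenate: 11001010011 = 0x653 (11 bits → U+0653).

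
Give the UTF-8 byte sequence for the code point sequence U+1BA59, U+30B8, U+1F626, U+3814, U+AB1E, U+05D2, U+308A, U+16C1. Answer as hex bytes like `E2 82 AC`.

U+1BA59: 4-byte form → F0 9B A9 99.
U+30B8: 3-byte form → E3 82 B8.
U+1F626: 4-byte form → F0 9F 98 A6.
U+3814: 3-byte form → E3 A0 94.
U+AB1E: 3-byte form → EA AC 9E.
U+05D2: 2-byte form → D7 92.
U+308A: 3-byte form → E3 82 8A.
U+16C1: 3-byte form → E1 9B 81.
Concatenated (25 bytes): F0 9B A9 99 E3 82 B8 F0 9F 98 A6 E3 A0 94 EA AC 9E D7 92 E3 82 8A E1 9B 81.

F0 9B A9 99 E3 82 B8 F0 9F 98 A6 E3 A0 94 EA AC 9E D7 92 E3 82 8A E1 9B 81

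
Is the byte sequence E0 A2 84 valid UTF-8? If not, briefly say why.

Leading byte 0xE0 = 11100000 → 3-byte form.
Continuation bytes 0xA2=10100010, 0x84=10000100 all match 10xxxxxx.
Decoded value 0x884 is ≥ 0x800 (shortest form) and not a surrogate.

valid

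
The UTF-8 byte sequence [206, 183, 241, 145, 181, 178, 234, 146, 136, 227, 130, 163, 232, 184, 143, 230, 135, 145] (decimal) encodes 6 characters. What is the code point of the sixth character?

Offset 0: leading byte 0xCE = 11001110 → 2-byte char #1 = CE B7.
Offset 2: leading byte 0xF1 = 11110001 → 4-byte char #2 = F1 91 B5 B2.
Offset 6: leading byte 0xEA = 11101010 → 3-byte char #3 = EA 92 88.
Offset 9: leading byte 0xE3 = 11100011 → 3-byte char #4 = E3 82 A3.
Offset 12: leading byte 0xE8 = 11101000 → 3-byte char #5 = E8 B8 8F.
Offset 15: leading byte 0xE6 = 11100110 → 3-byte char #6 = E6 87 91.
Leading byte 0xE6 = 11100110 matches 1110xxxx → 3-byte sequence.
Byte 1: 0xE6 = 11100110, payload 0110 (4 bits).
Byte 2: 0x87 = 10000111 (10xxxxxx ✓), payload 000111.
Byte 3: 0x91 = 10010001 (10xxxxxx ✓), payload 010001.
Concatenate: 0110000111010001 = 0x61D1 (16 bits → U+61D1).

U+61D1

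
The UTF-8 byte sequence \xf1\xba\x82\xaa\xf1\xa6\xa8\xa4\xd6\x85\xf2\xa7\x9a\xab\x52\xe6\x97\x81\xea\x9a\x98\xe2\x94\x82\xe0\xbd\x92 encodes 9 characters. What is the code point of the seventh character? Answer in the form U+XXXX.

Offset 0: leading byte 0xF1 = 11110001 → 4-byte char #1 = F1 BA 82 AA.
Offset 4: leading byte 0xF1 = 11110001 → 4-byte char #2 = F1 A6 A8 A4.
Offset 8: leading byte 0xD6 = 11010110 → 2-byte char #3 = D6 85.
Offset 10: leading byte 0xF2 = 11110010 → 4-byte char #4 = F2 A7 9A AB.
Offset 14: leading byte 0x52 = 01010010 → 1-byte char #5 = 52.
Offset 15: leading byte 0xE6 = 11100110 → 3-byte char #6 = E6 97 81.
Offset 18: leading byte 0xEA = 11101010 → 3-byte char #7 = EA 9A 98.
Leading byte 0xEA = 11101010 matches 1110xxxx → 3-byte sequence.
Byte 1: 0xEA = 11101010, payload 1010 (4 bits).
Byte 2: 0x9A = 10011010 (10xxxxxx ✓), payload 011010.
Byte 3: 0x98 = 10011000 (10xxxxxx ✓), payload 011000.
Concatenate: 1010011010011000 = 0xA698 (16 bits → U+A698).

U+A698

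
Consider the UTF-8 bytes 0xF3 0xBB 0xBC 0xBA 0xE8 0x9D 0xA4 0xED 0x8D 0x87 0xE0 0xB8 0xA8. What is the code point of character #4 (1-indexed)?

Offset 0: leading byte 0xF3 = 11110011 → 4-byte char #1 = F3 BB BC BA.
Offset 4: leading byte 0xE8 = 11101000 → 3-byte char #2 = E8 9D A4.
Offset 7: leading byte 0xED = 11101101 → 3-byte char #3 = ED 8D 87.
Offset 10: leading byte 0xE0 = 11100000 → 3-byte char #4 = E0 B8 A8.
Leading byte 0xE0 = 11100000 matches 1110xxxx → 3-byte sequence.
Byte 1: 0xE0 = 11100000, payload 0000 (4 bits).
Byte 2: 0xB8 = 10111000 (10xxxxxx ✓), payload 111000.
Byte 3: 0xA8 = 10101000 (10xxxxxx ✓), payload 101000.
Concatenate: 0000111000101000 = 0xE28 (16 bits → U+0E28).

U+0E28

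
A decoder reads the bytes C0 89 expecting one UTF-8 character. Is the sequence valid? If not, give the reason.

invalid (overlong encoding)

Leading byte 0xC0 = 11000000 → 2-byte form.
Continuation bytes all match 10xxxxxx. Payload decodes to 0x9.
But 0x9 < 0x80, the minimum for a 2-byte sequence — this is an overlong encoding.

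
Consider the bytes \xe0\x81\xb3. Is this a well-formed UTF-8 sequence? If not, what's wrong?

invalid (overlong encoding)

Leading byte 0xE0 = 11100000 → 3-byte form.
Continuation bytes all match 10xxxxxx. Payload decodes to 0x73.
But 0x73 < 0x800, the minimum for a 3-byte sequence — this is an overlong encoding.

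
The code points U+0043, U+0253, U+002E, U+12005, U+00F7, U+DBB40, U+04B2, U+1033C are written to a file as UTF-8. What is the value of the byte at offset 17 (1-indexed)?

0xF0

1-indexed offset 17 is 0-indexed offset 16.
U+0043 → 1-byte form 43 at offsets 0–0.
U+0253 → 2-byte form C9 93 at offsets 1–2.
U+002E → 1-byte form 2E at offsets 3–3.
U+12005 → 4-byte form F0 92 80 85 at offsets 4–7.
U+00F7 → 2-byte form C3 B7 at offsets 8–9.
U+DBB40 → 4-byte form F3 9B AD 80 at offsets 10–13.
U+04B2 → 2-byte form D2 B2 at offsets 14–15.
U+1033C → 4-byte form F0 90 8C BC at offsets 16–19.
Offset 16 falls in char 8's range; it's byte 1 of F0 90 8C BC = 0xF0.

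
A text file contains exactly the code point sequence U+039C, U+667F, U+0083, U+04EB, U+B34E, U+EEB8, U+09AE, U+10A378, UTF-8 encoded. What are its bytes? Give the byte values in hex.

U+039C: 2-byte form → CE 9C.
U+667F: 3-byte form → E6 99 BF.
U+0083: 2-byte form → C2 83.
U+04EB: 2-byte form → D3 AB.
U+B34E: 3-byte form → EB 8D 8E.
U+EEB8: 3-byte form → EE BA B8.
U+09AE: 3-byte form → E0 A6 AE.
U+10A378: 4-byte form → F4 8A 8D B8.
Concatenated (22 bytes): CE 9C E6 99 BF C2 83 D3 AB EB 8D 8E EE BA B8 E0 A6 AE F4 8A 8D B8.

CE 9C E6 99 BF C2 83 D3 AB EB 8D 8E EE BA B8 E0 A6 AE F4 8A 8D B8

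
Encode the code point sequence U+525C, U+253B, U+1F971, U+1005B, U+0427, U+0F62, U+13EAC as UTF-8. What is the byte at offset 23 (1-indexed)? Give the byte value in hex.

1-indexed offset 23 is 0-indexed offset 22.
U+525C → 3-byte form E5 89 9C at offsets 0–2.
U+253B → 3-byte form E2 94 BB at offsets 3–5.
U+1F971 → 4-byte form F0 9F A5 B1 at offsets 6–9.
U+1005B → 4-byte form F0 90 81 9B at offsets 10–13.
U+0427 → 2-byte form D0 A7 at offsets 14–15.
U+0F62 → 3-byte form E0 BD A2 at offsets 16–18.
U+13EAC → 4-byte form F0 93 BA AC at offsets 19–22.
Offset 22 falls in char 7's range; it's byte 4 of F0 93 BA AC = 0xAC.

0xAC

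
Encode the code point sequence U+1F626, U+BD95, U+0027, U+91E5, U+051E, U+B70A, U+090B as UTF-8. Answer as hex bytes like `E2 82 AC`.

F0 9F 98 A6 EB B6 95 27 E9 87 A5 D4 9E EB 9C 8A E0 A4 8B

U+1F626: 4-byte form → F0 9F 98 A6.
U+BD95: 3-byte form → EB B6 95.
U+0027: 1-byte form → 27.
U+91E5: 3-byte form → E9 87 A5.
U+051E: 2-byte form → D4 9E.
U+B70A: 3-byte form → EB 9C 8A.
U+090B: 3-byte form → E0 A4 8B.
Concatenated (19 bytes): F0 9F 98 A6 EB B6 95 27 E9 87 A5 D4 9E EB 9C 8A E0 A4 8B.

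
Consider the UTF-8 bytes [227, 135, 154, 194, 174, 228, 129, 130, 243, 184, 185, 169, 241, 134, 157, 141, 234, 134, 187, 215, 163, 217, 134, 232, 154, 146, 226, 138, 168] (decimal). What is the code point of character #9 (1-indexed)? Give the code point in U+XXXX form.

U+8692

Offset 0: leading byte 0xE3 = 11100011 → 3-byte char #1 = E3 87 9A.
Offset 3: leading byte 0xC2 = 11000010 → 2-byte char #2 = C2 AE.
Offset 5: leading byte 0xE4 = 11100100 → 3-byte char #3 = E4 81 82.
Offset 8: leading byte 0xF3 = 11110011 → 4-byte char #4 = F3 B8 B9 A9.
Offset 12: leading byte 0xF1 = 11110001 → 4-byte char #5 = F1 86 9D 8D.
Offset 16: leading byte 0xEA = 11101010 → 3-byte char #6 = EA 86 BB.
Offset 19: leading byte 0xD7 = 11010111 → 2-byte char #7 = D7 A3.
Offset 21: leading byte 0xD9 = 11011001 → 2-byte char #8 = D9 86.
Offset 23: leading byte 0xE8 = 11101000 → 3-byte char #9 = E8 9A 92.
Leading byte 0xE8 = 11101000 matches 1110xxxx → 3-byte sequence.
Byte 1: 0xE8 = 11101000, payload 1000 (4 bits).
Byte 2: 0x9A = 10011010 (10xxxxxx ✓), payload 011010.
Byte 3: 0x92 = 10010010 (10xxxxxx ✓), payload 010010.
Concatenate: 1000011010010010 = 0x8692 (16 bits → U+8692).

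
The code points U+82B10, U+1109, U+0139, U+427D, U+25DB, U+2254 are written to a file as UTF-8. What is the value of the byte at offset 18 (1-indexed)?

0x94

1-indexed offset 18 is 0-indexed offset 17.
U+82B10 → 4-byte form F2 82 AC 90 at offsets 0–3.
U+1109 → 3-byte form E1 84 89 at offsets 4–6.
U+0139 → 2-byte form C4 B9 at offsets 7–8.
U+427D → 3-byte form E4 89 BD at offsets 9–11.
U+25DB → 3-byte form E2 97 9B at offsets 12–14.
U+2254 → 3-byte form E2 89 94 at offsets 15–17.
Offset 17 falls in char 6's range; it's byte 3 of E2 89 94 = 0x94.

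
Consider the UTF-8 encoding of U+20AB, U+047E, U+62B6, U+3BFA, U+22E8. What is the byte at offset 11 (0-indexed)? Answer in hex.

0xE2

U+20AB → 3-byte form E2 82 AB at offsets 0–2.
U+047E → 2-byte form D1 BE at offsets 3–4.
U+62B6 → 3-byte form E6 8A B6 at offsets 5–7.
U+3BFA → 3-byte form E3 AF BA at offsets 8–10.
U+22E8 → 3-byte form E2 8B A8 at offsets 11–13.
Offset 11 falls in char 5's range; it's byte 1 of E2 8B A8 = 0xE2.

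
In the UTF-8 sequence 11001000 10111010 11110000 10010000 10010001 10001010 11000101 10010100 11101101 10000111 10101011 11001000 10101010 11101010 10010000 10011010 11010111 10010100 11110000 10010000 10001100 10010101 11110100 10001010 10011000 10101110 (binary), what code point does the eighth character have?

U+10315

Offset 0: leading byte 0xC8 = 11001000 → 2-byte char #1 = C8 BA.
Offset 2: leading byte 0xF0 = 11110000 → 4-byte char #2 = F0 90 91 8A.
Offset 6: leading byte 0xC5 = 11000101 → 2-byte char #3 = C5 94.
Offset 8: leading byte 0xED = 11101101 → 3-byte char #4 = ED 87 AB.
Offset 11: leading byte 0xC8 = 11001000 → 2-byte char #5 = C8 AA.
Offset 13: leading byte 0xEA = 11101010 → 3-byte char #6 = EA 90 9A.
Offset 16: leading byte 0xD7 = 11010111 → 2-byte char #7 = D7 94.
Offset 18: leading byte 0xF0 = 11110000 → 4-byte char #8 = F0 90 8C 95.
Leading byte 0xF0 = 11110000 matches 11110xxx → 4-byte sequence.
Byte 1: 0xF0 = 11110000, payload 000 (3 bits).
Byte 2: 0x90 = 10010000 (10xxxxxx ✓), payload 010000.
Byte 3: 0x8C = 10001100 (10xxxxxx ✓), payload 001100.
Byte 4: 0x95 = 10010101 (10xxxxxx ✓), payload 010101.
Concatenate: 000010000001100010101 = 0x10315 (21 bits → U+10315).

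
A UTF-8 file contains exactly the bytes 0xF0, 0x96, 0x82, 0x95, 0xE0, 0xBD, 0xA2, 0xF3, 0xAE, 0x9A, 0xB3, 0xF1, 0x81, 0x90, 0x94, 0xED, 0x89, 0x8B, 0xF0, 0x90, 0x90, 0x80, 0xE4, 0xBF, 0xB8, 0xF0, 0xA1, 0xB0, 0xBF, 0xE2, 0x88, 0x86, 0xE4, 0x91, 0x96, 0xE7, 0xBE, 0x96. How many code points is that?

11

Byte at offset 0: 0xF0 = 11110000 → 4-byte char (#1). Advance 4.
Byte at offset 4: 0xE0 = 11100000 → 3-byte char (#2). Advance 3.
Byte at offset 7: 0xF3 = 11110011 → 4-byte char (#3). Advance 4.
Byte at offset 11: 0xF1 = 11110001 → 4-byte char (#4). Advance 4.
Byte at offset 15: 0xED = 11101101 → 3-byte char (#5). Advance 3.
Byte at offset 18: 0xF0 = 11110000 → 4-byte char (#6). Advance 4.
Byte at offset 22: 0xE4 = 11100100 → 3-byte char (#7). Advance 3.
Byte at offset 25: 0xF0 = 11110000 → 4-byte char (#8). Advance 4.
Byte at offset 29: 0xE2 = 11100010 → 3-byte char (#9). Advance 3.
Byte at offset 32: 0xE4 = 11100100 → 3-byte char (#10). Advance 3.
Byte at offset 35: 0xE7 = 11100111 → 3-byte char (#11). Advance 3.
Reached end at offset 38 after 11 code points.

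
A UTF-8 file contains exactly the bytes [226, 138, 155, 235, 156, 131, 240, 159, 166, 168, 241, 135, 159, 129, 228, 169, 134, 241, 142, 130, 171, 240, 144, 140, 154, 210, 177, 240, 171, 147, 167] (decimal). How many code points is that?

9

Byte at offset 0: 0xE2 = 11100010 → 3-byte char (#1). Advance 3.
Byte at offset 3: 0xEB = 11101011 → 3-byte char (#2). Advance 3.
Byte at offset 6: 0xF0 = 11110000 → 4-byte char (#3). Advance 4.
Byte at offset 10: 0xF1 = 11110001 → 4-byte char (#4). Advance 4.
Byte at offset 14: 0xE4 = 11100100 → 3-byte char (#5). Advance 3.
Byte at offset 17: 0xF1 = 11110001 → 4-byte char (#6). Advance 4.
Byte at offset 21: 0xF0 = 11110000 → 4-byte char (#7). Advance 4.
Byte at offset 25: 0xD2 = 11010010 → 2-byte char (#8). Advance 2.
Byte at offset 27: 0xF0 = 11110000 → 4-byte char (#9). Advance 4.
Reached end at offset 31 after 9 code points.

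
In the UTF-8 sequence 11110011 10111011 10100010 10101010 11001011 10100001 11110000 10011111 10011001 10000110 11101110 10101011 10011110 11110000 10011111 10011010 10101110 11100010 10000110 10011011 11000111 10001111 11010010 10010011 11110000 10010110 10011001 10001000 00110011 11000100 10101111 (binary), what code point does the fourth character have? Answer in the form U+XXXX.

Offset 0: leading byte 0xF3 = 11110011 → 4-byte char #1 = F3 BB A2 AA.
Offset 4: leading byte 0xCB = 11001011 → 2-byte char #2 = CB A1.
Offset 6: leading byte 0xF0 = 11110000 → 4-byte char #3 = F0 9F 99 86.
Offset 10: leading byte 0xEE = 11101110 → 3-byte char #4 = EE AB 9E.
Leading byte 0xEE = 11101110 matches 1110xxxx → 3-byte sequence.
Byte 1: 0xEE = 11101110, payload 1110 (4 bits).
Byte 2: 0xAB = 10101011 (10xxxxxx ✓), payload 101011.
Byte 3: 0x9E = 10011110 (10xxxxxx ✓), payload 011110.
Concatenate: 1110101011011110 = 0xEADE (16 bits → U+EADE).

U+EADE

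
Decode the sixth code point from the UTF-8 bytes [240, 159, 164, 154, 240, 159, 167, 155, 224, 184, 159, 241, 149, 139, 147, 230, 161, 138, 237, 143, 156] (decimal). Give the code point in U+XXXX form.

U+D3DC

Offset 0: leading byte 0xF0 = 11110000 → 4-byte char #1 = F0 9F A4 9A.
Offset 4: leading byte 0xF0 = 11110000 → 4-byte char #2 = F0 9F A7 9B.
Offset 8: leading byte 0xE0 = 11100000 → 3-byte char #3 = E0 B8 9F.
Offset 11: leading byte 0xF1 = 11110001 → 4-byte char #4 = F1 95 8B 93.
Offset 15: leading byte 0xE6 = 11100110 → 3-byte char #5 = E6 A1 8A.
Offset 18: leading byte 0xED = 11101101 → 3-byte char #6 = ED 8F 9C.
Leading byte 0xED = 11101101 matches 1110xxxx → 3-byte sequence.
Byte 1: 0xED = 11101101, payload 1101 (4 bits).
Byte 2: 0x8F = 10001111 (10xxxxxx ✓), payload 001111.
Byte 3: 0x9C = 10011100 (10xxxxxx ✓), payload 011100.
Concatenate: 1101001111011100 = 0xD3DC (16 bits → U+D3DC).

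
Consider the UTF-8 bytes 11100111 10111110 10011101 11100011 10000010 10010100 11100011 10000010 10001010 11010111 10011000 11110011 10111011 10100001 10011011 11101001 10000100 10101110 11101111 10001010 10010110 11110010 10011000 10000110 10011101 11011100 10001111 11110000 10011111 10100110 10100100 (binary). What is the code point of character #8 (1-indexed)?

U+9819D

Offset 0: leading byte 0xE7 = 11100111 → 3-byte char #1 = E7 BE 9D.
Offset 3: leading byte 0xE3 = 11100011 → 3-byte char #2 = E3 82 94.
Offset 6: leading byte 0xE3 = 11100011 → 3-byte char #3 = E3 82 8A.
Offset 9: leading byte 0xD7 = 11010111 → 2-byte char #4 = D7 98.
Offset 11: leading byte 0xF3 = 11110011 → 4-byte char #5 = F3 BB A1 9B.
Offset 15: leading byte 0xE9 = 11101001 → 3-byte char #6 = E9 84 AE.
Offset 18: leading byte 0xEF = 11101111 → 3-byte char #7 = EF 8A 96.
Offset 21: leading byte 0xF2 = 11110010 → 4-byte char #8 = F2 98 86 9D.
Leading byte 0xF2 = 11110010 matches 11110xxx → 4-byte sequence.
Byte 1: 0xF2 = 11110010, payload 010 (3 bits).
Byte 2: 0x98 = 10011000 (10xxxxxx ✓), payload 011000.
Byte 3: 0x86 = 10000110 (10xxxxxx ✓), payload 000110.
Byte 4: 0x9D = 10011101 (10xxxxxx ✓), payload 011101.
Concatenate: 010011000000110011101 = 0x9819D (21 bits → U+9819D).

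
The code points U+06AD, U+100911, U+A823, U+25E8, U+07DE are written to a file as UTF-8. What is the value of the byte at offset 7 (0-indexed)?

U+06AD → 2-byte form DA AD at offsets 0–1.
U+100911 → 4-byte form F4 80 A4 91 at offsets 2–5.
U+A823 → 3-byte form EA A0 A3 at offsets 6–8.
Offset 7 falls in char 3's range; it's byte 2 of EA A0 A3 = 0xA0.

0xA0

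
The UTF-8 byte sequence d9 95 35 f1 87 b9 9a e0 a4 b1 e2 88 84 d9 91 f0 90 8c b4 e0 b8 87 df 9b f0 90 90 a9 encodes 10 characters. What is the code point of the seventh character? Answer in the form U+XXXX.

Offset 0: leading byte 0xD9 = 11011001 → 2-byte char #1 = D9 95.
Offset 2: leading byte 0x35 = 00110101 → 1-byte char #2 = 35.
Offset 3: leading byte 0xF1 = 11110001 → 4-byte char #3 = F1 87 B9 9A.
Offset 7: leading byte 0xE0 = 11100000 → 3-byte char #4 = E0 A4 B1.
Offset 10: leading byte 0xE2 = 11100010 → 3-byte char #5 = E2 88 84.
Offset 13: leading byte 0xD9 = 11011001 → 2-byte char #6 = D9 91.
Offset 15: leading byte 0xF0 = 11110000 → 4-byte char #7 = F0 90 8C B4.
Leading byte 0xF0 = 11110000 matches 11110xxx → 4-byte sequence.
Byte 1: 0xF0 = 11110000, payload 000 (3 bits).
Byte 2: 0x90 = 10010000 (10xxxxxx ✓), payload 010000.
Byte 3: 0x8C = 10001100 (10xxxxxx ✓), payload 001100.
Byte 4: 0xB4 = 10110100 (10xxxxxx ✓), payload 110100.
Concatenate: 000010000001100110100 = 0x10334 (21 bits → U+10334).

U+10334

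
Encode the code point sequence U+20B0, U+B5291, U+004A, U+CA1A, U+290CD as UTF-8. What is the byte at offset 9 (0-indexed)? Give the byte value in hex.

U+20B0 → 3-byte form E2 82 B0 at offsets 0–2.
U+B5291 → 4-byte form F2 B5 8A 91 at offsets 3–6.
U+004A → 1-byte form 4A at offsets 7–7.
U+CA1A → 3-byte form EC A8 9A at offsets 8–10.
Offset 9 falls in char 4's range; it's byte 2 of EC A8 9A = 0xA8.

0xA8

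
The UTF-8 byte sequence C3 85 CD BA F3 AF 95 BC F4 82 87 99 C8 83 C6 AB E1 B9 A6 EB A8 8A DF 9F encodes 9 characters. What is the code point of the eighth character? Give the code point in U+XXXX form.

U+BA0A

Offset 0: leading byte 0xC3 = 11000011 → 2-byte char #1 = C3 85.
Offset 2: leading byte 0xCD = 11001101 → 2-byte char #2 = CD BA.
Offset 4: leading byte 0xF3 = 11110011 → 4-byte char #3 = F3 AF 95 BC.
Offset 8: leading byte 0xF4 = 11110100 → 4-byte char #4 = F4 82 87 99.
Offset 12: leading byte 0xC8 = 11001000 → 2-byte char #5 = C8 83.
Offset 14: leading byte 0xC6 = 11000110 → 2-byte char #6 = C6 AB.
Offset 16: leading byte 0xE1 = 11100001 → 3-byte char #7 = E1 B9 A6.
Offset 19: leading byte 0xEB = 11101011 → 3-byte char #8 = EB A8 8A.
Leading byte 0xEB = 11101011 matches 1110xxxx → 3-byte sequence.
Byte 1: 0xEB = 11101011, payload 1011 (4 bits).
Byte 2: 0xA8 = 10101000 (10xxxxxx ✓), payload 101000.
Byte 3: 0x8A = 10001010 (10xxxxxx ✓), payload 001010.
Concatenate: 1011101000001010 = 0xBA0A (16 bits → U+BA0A).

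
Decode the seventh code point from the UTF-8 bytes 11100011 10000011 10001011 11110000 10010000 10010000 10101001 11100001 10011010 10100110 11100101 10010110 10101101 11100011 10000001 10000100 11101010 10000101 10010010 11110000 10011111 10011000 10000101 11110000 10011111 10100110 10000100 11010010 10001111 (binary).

U+1F605

Offset 0: leading byte 0xE3 = 11100011 → 3-byte char #1 = E3 83 8B.
Offset 3: leading byte 0xF0 = 11110000 → 4-byte char #2 = F0 90 90 A9.
Offset 7: leading byte 0xE1 = 11100001 → 3-byte char #3 = E1 9A A6.
Offset 10: leading byte 0xE5 = 11100101 → 3-byte char #4 = E5 96 AD.
Offset 13: leading byte 0xE3 = 11100011 → 3-byte char #5 = E3 81 84.
Offset 16: leading byte 0xEA = 11101010 → 3-byte char #6 = EA 85 92.
Offset 19: leading byte 0xF0 = 11110000 → 4-byte char #7 = F0 9F 98 85.
Leading byte 0xF0 = 11110000 matches 11110xxx → 4-byte sequence.
Byte 1: 0xF0 = 11110000, payload 000 (3 bits).
Byte 2: 0x9F = 10011111 (10xxxxxx ✓), payload 011111.
Byte 3: 0x98 = 10011000 (10xxxxxx ✓), payload 011000.
Byte 4: 0x85 = 10000101 (10xxxxxx ✓), payload 000101.
Concatenate: 000011111011000000101 = 0x1F605 (21 bits → U+1F605).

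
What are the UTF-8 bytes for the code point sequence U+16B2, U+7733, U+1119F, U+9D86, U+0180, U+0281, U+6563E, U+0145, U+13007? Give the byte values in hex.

U+16B2: 3-byte form → E1 9A B2.
U+7733: 3-byte form → E7 9C B3.
U+1119F: 4-byte form → F0 91 86 9F.
U+9D86: 3-byte form → E9 B6 86.
U+0180: 2-byte form → C6 80.
U+0281: 2-byte form → CA 81.
U+6563E: 4-byte form → F1 A5 98 BE.
U+0145: 2-byte form → C5 85.
U+13007: 4-byte form → F0 93 80 87.
Concatenated (27 bytes): E1 9A B2 E7 9C B3 F0 91 86 9F E9 B6 86 C6 80 CA 81 F1 A5 98 BE C5 85 F0 93 80 87.

E1 9A B2 E7 9C B3 F0 91 86 9F E9 B6 86 C6 80 CA 81 F1 A5 98 BE C5 85 F0 93 80 87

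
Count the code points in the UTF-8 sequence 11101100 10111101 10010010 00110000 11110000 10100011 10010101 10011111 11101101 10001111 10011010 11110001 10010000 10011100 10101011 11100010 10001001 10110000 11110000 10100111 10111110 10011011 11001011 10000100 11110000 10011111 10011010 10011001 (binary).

9

Byte at offset 0: 0xEC = 11101100 → 3-byte char (#1). Advance 3.
Byte at offset 3: 0x30 = 00110000 → 1-byte char (#2). Advance 1.
Byte at offset 4: 0xF0 = 11110000 → 4-byte char (#3). Advance 4.
Byte at offset 8: 0xED = 11101101 → 3-byte char (#4). Advance 3.
Byte at offset 11: 0xF1 = 11110001 → 4-byte char (#5). Advance 4.
Byte at offset 15: 0xE2 = 11100010 → 3-byte char (#6). Advance 3.
Byte at offset 18: 0xF0 = 11110000 → 4-byte char (#7). Advance 4.
Byte at offset 22: 0xCB = 11001011 → 2-byte char (#8). Advance 2.
Byte at offset 24: 0xF0 = 11110000 → 4-byte char (#9). Advance 4.
Reached end at offset 28 after 9 code points.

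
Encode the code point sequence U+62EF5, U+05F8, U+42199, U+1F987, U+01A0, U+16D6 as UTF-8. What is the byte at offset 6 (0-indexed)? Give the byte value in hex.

U+62EF5 → 4-byte form F1 A2 BB B5 at offsets 0–3.
U+05F8 → 2-byte form D7 B8 at offsets 4–5.
U+42199 → 4-byte form F1 82 86 99 at offsets 6–9.
Offset 6 falls in char 3's range; it's byte 1 of F1 82 86 99 = 0xF1.

0xF1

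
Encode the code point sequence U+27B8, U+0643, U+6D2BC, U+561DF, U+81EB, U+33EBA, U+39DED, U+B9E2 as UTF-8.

U+27B8: 3-byte form → E2 9E B8.
U+0643: 2-byte form → D9 83.
U+6D2BC: 4-byte form → F1 AD 8A BC.
U+561DF: 4-byte form → F1 96 87 9F.
U+81EB: 3-byte form → E8 87 AB.
U+33EBA: 4-byte form → F0 B3 BA BA.
U+39DED: 4-byte form → F0 B9 B7 AD.
U+B9E2: 3-byte form → EB A7 A2.
Concatenated (27 bytes): E2 9E B8 D9 83 F1 AD 8A BC F1 96 87 9F E8 87 AB F0 B3 BA BA F0 B9 B7 AD EB A7 A2.

E2 9E B8 D9 83 F1 AD 8A BC F1 96 87 9F E8 87 AB F0 B3 BA BA F0 B9 B7 AD EB A7 A2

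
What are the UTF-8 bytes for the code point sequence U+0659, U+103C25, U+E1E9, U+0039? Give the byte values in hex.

U+0659: 2-byte form → D9 99.
U+103C25: 4-byte form → F4 83 B0 A5.
U+E1E9: 3-byte form → EE 87 A9.
U+0039: 1-byte form → 39.
Concatenated (10 bytes): D9 99 F4 83 B0 A5 EE 87 A9 39.

D9 99 F4 83 B0 A5 EE 87 A9 39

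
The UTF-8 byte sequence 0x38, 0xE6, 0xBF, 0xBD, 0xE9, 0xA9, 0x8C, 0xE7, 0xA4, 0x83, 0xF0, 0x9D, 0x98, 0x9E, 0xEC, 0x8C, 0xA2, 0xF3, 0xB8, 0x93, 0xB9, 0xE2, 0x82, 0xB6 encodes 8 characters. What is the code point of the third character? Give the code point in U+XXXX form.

U+9A4C

Offset 0: leading byte 0x38 = 00111000 → 1-byte char #1 = 38.
Offset 1: leading byte 0xE6 = 11100110 → 3-byte char #2 = E6 BF BD.
Offset 4: leading byte 0xE9 = 11101001 → 3-byte char #3 = E9 A9 8C.
Leading byte 0xE9 = 11101001 matches 1110xxxx → 3-byte sequence.
Byte 1: 0xE9 = 11101001, payload 1001 (4 bits).
Byte 2: 0xA9 = 10101001 (10xxxxxx ✓), payload 101001.
Byte 3: 0x8C = 10001100 (10xxxxxx ✓), payload 001100.
Concatenate: 1001101001001100 = 0x9A4C (16 bits → U+9A4C).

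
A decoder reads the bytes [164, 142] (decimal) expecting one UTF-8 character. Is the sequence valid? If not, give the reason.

Byte 0xA4 = 10100100 has the form 10xxxxxx — a continuation byte — but there is no preceding leading byte.

invalid (continuation byte with no leading byte)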